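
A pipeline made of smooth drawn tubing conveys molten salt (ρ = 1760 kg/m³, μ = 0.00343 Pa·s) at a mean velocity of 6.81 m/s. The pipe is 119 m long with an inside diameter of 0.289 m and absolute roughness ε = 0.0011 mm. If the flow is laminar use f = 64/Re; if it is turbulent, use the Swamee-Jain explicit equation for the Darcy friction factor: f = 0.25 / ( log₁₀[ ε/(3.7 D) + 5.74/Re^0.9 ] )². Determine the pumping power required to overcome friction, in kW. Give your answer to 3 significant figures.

Reynolds number Re = ρVD/μ = 1760 · 6.81 · 0.289 / 0.00343 = 1.01e+06.
Re > 4000 → turbulent. Relative roughness ε/D = 1.1e-06/0.289 = 3.81e-06. Swamee-Jain: f = 0.25/(log₁₀[3.81e-06/3.7 + 5.74/1.01e+06^0.9])² = 0.25/(log₁₀[1.03e-06 + 2.27e-05])² = 0.25/(-4.626)² = 0.01168.
Darcy-Weisbach: ΔP = f(L/D)(ρV²/2) = 0.01168·(119/0.289)·(1760·6.81²/2) = 0.01168·411.8·4.081e+04 = 1.963e+05 Pa.
Q = V·A = 6.81·0.0656 = 0.4467 m³/s.
Pumping power P = QΔP = 0.4467·1.963e+05 = 87710 W = 87.7 kW.

P ≈ 87.7 kW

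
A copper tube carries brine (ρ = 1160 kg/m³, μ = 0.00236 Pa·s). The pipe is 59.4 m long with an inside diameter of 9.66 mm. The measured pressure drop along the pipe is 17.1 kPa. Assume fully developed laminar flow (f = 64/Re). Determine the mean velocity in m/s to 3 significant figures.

For laminar flow, f = 64/Re with Re = ρVD/μ, so Darcy-Weisbach reduces to ΔP = 32μLV/D². Solving for V: V = ΔP·D²/(32μL) = 1.71e+04·(0.00966)²/(32·0.00236·59.4) = 0.3557 m/s.
Check: Re = ρVD/μ = 1160·0.3557·0.00966/0.00236 = 1689 < 2300, so the laminar assumption holds.

V ≈ 0.356 m/s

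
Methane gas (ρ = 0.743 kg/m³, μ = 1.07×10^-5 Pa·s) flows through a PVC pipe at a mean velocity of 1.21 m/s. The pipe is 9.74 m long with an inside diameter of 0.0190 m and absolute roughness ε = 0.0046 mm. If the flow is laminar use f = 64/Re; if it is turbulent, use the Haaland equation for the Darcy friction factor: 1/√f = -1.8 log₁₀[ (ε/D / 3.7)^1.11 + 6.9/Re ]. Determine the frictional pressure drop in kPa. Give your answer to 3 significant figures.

Reynolds number Re = ρVD/μ = 0.743 · 1.21 · 0.019 / 1.07e-05 = 1596.
Re < 2300 → laminar flow, so f = 64/Re = 64/1596 = 0.04009 (the turbulent correlation is not needed).
Darcy-Weisbach: ΔP = f(L/D)(ρV²/2) = 0.04009·(9.74/0.019)·(0.743·1.21²/2) = 0.04009·512.6·0.5439 = 11.18 Pa.
ΔP = 11.18 Pa = 0.0112 kPa.

ΔP ≈ 0.0112 kPa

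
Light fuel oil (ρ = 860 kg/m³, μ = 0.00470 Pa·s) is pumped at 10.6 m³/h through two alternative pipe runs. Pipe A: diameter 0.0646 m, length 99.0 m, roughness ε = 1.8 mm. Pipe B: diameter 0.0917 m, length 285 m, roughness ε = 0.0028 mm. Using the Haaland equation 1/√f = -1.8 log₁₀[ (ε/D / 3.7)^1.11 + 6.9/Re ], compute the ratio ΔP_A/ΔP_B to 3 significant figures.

Pipe A: V = Q/A = 0.002944/0.003278 = 0.8984 m/s; Re = 1.062e+04; ε/D = 0.0279; Haaland → f = 0.0585; ΔP_A = f(L/D)(ρV²/2) = 3.111e+04 Pa.
Pipe B: V = Q/A = 0.002944/0.006604 = 0.4458 m/s; Re = 7481; ε/D = 3.05e-05; Haaland → f = 0.03353; ΔP_B = f(L/D)(ρV²/2) = 8907 Pa.
ΔP_A/ΔP_B = 3.111e+04/8907 = 3.49.

ΔP_A/ΔP_B ≈ 3.49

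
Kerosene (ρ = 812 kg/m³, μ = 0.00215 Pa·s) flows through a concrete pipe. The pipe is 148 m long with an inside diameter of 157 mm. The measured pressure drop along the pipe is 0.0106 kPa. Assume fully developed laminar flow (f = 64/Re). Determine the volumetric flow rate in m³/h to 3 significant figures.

For laminar flow, f = 64/Re with Re = ρVD/μ, so Darcy-Weisbach reduces to ΔP = 32μLV/D². Solving for V: V = ΔP·D²/(32μL) = 10.6·(0.157)²/(32·0.00215·148) = 0.02566 m/s.
Check: Re = ρVD/μ = 812·0.02566·0.157/0.00215 = 1522 < 2300, so the laminar assumption holds.
Q = V·A = 0.02566·(π/4·0.157²) = 0.0004968 m³/s = 1.79 m³/h.

Q ≈ 1.79 m³/h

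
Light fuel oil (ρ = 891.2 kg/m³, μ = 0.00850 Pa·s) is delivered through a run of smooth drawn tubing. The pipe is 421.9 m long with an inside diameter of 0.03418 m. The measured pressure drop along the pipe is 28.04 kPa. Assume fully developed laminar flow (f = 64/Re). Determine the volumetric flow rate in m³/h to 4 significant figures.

For laminar flow, f = 64/Re with Re = ρVD/μ, so Darcy-Weisbach reduces to ΔP = 32μLV/D². Solving for V: V = ΔP·D²/(32μL) = 2.804e+04·(0.03418)²/(32·0.0085·421.9) = 0.2855 m/s.
Check: Re = ρVD/μ = 891.2·0.2855·0.03418/0.0085 = 1023 < 2300, so the laminar assumption holds.
Q = V·A = 0.2855·(π/4·0.03418²) = 0.0002619 m³/s = 0.9429 m³/h.

Q ≈ 0.9429 m³/h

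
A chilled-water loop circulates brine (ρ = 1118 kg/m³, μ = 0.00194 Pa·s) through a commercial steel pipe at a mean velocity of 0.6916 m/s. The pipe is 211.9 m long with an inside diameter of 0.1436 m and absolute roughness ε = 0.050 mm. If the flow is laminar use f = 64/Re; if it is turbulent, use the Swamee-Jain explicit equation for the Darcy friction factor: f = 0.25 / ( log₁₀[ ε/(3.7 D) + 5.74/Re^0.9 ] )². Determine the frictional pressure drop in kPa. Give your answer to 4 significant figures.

Reynolds number Re = ρVD/μ = 1118 · 0.6916 · 0.1436 / 0.00194 = 5.723e+04.
Re > 4000 → turbulent. Relative roughness ε/D = 5e-05/0.1436 = 0.000348. Swamee-Jain: f = 0.25/(log₁₀[0.000348/3.7 + 5.74/5.723e+04^0.9])² = 0.25/(log₁₀[9.41e-05 + 0.0003])² = 0.25/(-3.404)² = 0.02157.
Darcy-Weisbach: ΔP = f(L/D)(ρV²/2) = 0.02157·(211.9/0.1436)·(1118·0.6916²/2) = 0.02157·1476·267.4 = 8510 Pa.
ΔP = 8510 Pa = 8.510 kPa.

ΔP ≈ 8.510 kPa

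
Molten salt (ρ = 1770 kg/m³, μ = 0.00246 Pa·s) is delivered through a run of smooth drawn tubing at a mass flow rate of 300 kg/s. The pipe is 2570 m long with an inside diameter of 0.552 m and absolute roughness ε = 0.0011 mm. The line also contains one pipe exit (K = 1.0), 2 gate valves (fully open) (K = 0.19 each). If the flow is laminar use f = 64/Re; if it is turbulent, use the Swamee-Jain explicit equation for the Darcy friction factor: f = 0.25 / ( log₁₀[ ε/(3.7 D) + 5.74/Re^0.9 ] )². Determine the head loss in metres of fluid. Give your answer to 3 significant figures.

A = πD²/4 = π(0.552)²/4 = 0.2393 m²; mean velocity V = ṁ/(ρA) = 300/(1770 · 0.2393) = 0.7082 m/s.
Reynolds number Re = ρVD/μ = 1770 · 0.7082 · 0.552 / 0.00246 = 2.813e+05.
Re > 4000 → turbulent. Relative roughness ε/D = 1.1e-06/0.552 = 1.99e-06. Swamee-Jain: f = 0.25/(log₁₀[1.99e-06/3.7 + 5.74/2.813e+05^0.9])² = 0.25/(log₁₀[5.39e-07 + 7.16e-05])² = 0.25/(-4.142)² = 0.01457.
Total minor-loss coefficient ΣK = 1·1 + 2·0.19 = 1.38.
ΔP = [f·L/D + ΣK]·(ρV²/2) = [0.01457·2570/0.552 + 1.38]·(1770·0.7082²/2) = [67.84 + 1.38]·443.9 = 3.073e+04 Pa.
Head loss h_f = ΔP/(ρg) = 3.073e+04/(1770·9.81) = 1.77 m.

h_f ≈ 1.77 m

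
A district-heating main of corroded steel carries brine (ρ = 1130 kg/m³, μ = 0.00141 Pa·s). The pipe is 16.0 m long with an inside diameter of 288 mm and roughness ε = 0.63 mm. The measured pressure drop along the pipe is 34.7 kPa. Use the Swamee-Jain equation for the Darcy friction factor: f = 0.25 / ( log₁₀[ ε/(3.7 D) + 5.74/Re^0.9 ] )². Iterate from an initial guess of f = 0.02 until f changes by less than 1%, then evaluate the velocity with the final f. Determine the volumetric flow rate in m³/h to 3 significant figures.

Rearranging Darcy-Weisbach: V = √(2·ΔP·D/(f·L·ρ)). With ε/D = 0.00063/0.288 = 0.00219, iterate starting from f = 0.02:
  f = 0.02 → V = √(2·3.47e+04·0.288/(0.02·16·1130)) = 7.435 m/s; Re = ρVD/μ = 1.716e+06; f → 0.02414
  f = 0.02414 → V = 6.767 m/s; Re = 1.562e+06; f → 0.02415
Converged (Δf/f < 1%). With the final f = 0.02415: V = √(2·3.47e+04·0.288/(0.02415·16·1130)) = 6.765 m/s.
Q = V·A = 6.765·(π/4·0.288²) = 0.4407 m³/s = 1590 m³/h.

Q ≈ 1590 m³/h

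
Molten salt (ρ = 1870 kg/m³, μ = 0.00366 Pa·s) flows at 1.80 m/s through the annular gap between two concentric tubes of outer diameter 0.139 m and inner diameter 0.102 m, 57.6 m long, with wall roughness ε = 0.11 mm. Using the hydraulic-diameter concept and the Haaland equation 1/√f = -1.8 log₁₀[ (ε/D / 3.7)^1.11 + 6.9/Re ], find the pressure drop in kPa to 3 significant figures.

ΔP ≈ 138 kPa

Hydraulic diameter D_h = 4A/P = D_o - D_i = 0.139 - 0.102 = 0.037 m.
Re = ρVD_h/μ = 1870·1.8·0.037/0.00366 = 3.403e+04.
ε/D_h = 0.00011/0.037 = 0.00297; Haaland gives 1/√f = -1.8 log₁₀[0.000367+0.000203] = 5.84, so f = 0.02932.
ΔP = f(L/D_h)(ρV²/2) = 0.02932·57.6/0.037·3029 = 1.383e+05 Pa.
ΔP = 138 kPa.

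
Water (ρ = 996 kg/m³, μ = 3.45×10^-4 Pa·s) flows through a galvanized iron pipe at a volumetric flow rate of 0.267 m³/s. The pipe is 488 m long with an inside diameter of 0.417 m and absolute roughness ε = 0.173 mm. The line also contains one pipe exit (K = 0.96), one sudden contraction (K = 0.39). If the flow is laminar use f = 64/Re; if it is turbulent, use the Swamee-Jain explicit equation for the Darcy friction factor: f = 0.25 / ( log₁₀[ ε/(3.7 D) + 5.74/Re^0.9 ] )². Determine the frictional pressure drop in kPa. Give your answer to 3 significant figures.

ΔP ≈ 39.0 kPa

Cross-sectional area A = πD²/4 = π(0.417)²/4 = 0.1366 m²; mean velocity V = Q/A = 0.267/0.1366 = 1.955 m/s.
Reynolds number Re = ρVD/μ = 996 · 1.955 · 0.417 / 0.000345 = 2.354e+06.
Re > 4000 → turbulent. Relative roughness ε/D = 0.000173/0.417 = 0.000415. Swamee-Jain: f = 0.25/(log₁₀[0.000415/3.7 + 5.74/2.354e+06^0.9])² = 0.25/(log₁₀[0.000112 + 1.06e-05])² = 0.25/(-3.911)² = 0.01634.
Total minor-loss coefficient ΣK = 1·0.96 + 1·0.39 = 1.35.
ΔP = [f·L/D + ΣK]·(ρV²/2) = [0.01634·488/0.417 + 1.35]·(996·1.955²/2) = [19.13 + 1.35]·1903 = 3.897e+04 Pa.
ΔP = 3.897e+04 Pa = 39.0 kPa.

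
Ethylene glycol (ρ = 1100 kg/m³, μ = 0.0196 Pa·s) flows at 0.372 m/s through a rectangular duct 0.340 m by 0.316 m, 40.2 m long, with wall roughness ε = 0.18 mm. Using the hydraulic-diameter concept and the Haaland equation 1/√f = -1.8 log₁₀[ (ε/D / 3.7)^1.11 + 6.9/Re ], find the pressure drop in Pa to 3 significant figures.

ΔP ≈ 326 Pa

Hydraulic diameter D_h = 4A/P = 4·(0.34·0.316)/(2·(0.34+0.316)) = 0.4298/1.312 = 0.3276 m.
Re = ρVD_h/μ = 1100·0.372·0.3276/0.0196 = 6839.
ε/D_h = 0.00018/0.3276 = 0.00055; Haaland gives 1/√f = -1.8 log₁₀[5.63e-05+0.00101] = 5.351, so f = 0.03493.
ΔP = f(L/D_h)(ρV²/2) = 0.03493·40.2/0.3276·76.11 = 326.3 Pa.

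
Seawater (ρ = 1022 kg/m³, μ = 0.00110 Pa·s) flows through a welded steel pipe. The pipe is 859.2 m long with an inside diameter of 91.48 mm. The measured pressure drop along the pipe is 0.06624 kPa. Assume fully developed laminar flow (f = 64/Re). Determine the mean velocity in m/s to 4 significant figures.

For laminar flow, f = 64/Re with Re = ρVD/μ, so Darcy-Weisbach reduces to ΔP = 32μLV/D². Solving for V: V = ΔP·D²/(32μL) = 66.24·(0.09148)²/(32·0.0011·859.2) = 0.01833 m/s.
Check: Re = ρVD/μ = 1022·0.01833·0.09148/0.0011 = 1558 < 2300, so the laminar assumption holds.

V ≈ 0.01833 m/s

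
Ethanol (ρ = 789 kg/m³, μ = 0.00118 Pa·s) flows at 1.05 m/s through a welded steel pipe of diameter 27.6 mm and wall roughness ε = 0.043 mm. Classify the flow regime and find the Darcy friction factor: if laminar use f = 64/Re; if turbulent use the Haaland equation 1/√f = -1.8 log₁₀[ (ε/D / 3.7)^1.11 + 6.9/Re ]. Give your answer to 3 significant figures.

Re = ρVD/μ = 789·1.05·0.0276/0.00118 = 1.938e+04.
Re > 4000 → turbulent. ε/D = 4.3e-05/0.0276 = 0.00156; Haaland: 1/√f = -1.8 log₁₀[0.000179 + 0.000356] = 5.889, so f = 0.02884.

f ≈ 0.0288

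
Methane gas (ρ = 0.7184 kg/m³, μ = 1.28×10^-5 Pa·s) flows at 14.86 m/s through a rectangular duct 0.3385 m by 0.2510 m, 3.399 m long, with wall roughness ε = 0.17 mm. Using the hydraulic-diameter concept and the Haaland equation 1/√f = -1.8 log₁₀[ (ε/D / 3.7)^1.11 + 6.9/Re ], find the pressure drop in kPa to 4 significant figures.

ΔP ≈ 0.01762 kPa

Hydraulic diameter D_h = 4A/P = 4·(0.3385·0.251)/(2·(0.3385+0.251)) = 0.3399/1.179 = 0.2883 m.
Re = ρVD_h/μ = 0.7184·14.86·0.2883/1.28e-05 = 2.404e+05.
ε/D_h = 0.00017/0.2883 = 0.00059; Haaland gives 1/√f = -1.8 log₁₀[6.09e-05+2.87e-05] = 7.286, so f = 0.01884.
ΔP = f(L/D_h)(ρV²/2) = 0.01884·3.399/0.2883·79.32 = 17.62 Pa.
ΔP = 0.01762 kPa.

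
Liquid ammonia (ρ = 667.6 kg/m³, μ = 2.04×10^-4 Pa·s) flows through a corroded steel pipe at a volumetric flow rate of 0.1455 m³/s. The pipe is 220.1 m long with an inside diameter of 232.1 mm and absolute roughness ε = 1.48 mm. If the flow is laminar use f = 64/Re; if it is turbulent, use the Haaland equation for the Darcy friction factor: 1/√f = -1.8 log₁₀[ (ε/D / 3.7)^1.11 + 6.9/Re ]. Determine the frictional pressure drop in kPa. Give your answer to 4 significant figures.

ΔP ≈ 122.9 kPa

Cross-sectional area A = πD²/4 = π(0.2321)²/4 = 0.04231 m²; mean velocity V = Q/A = 0.1455/0.04231 = 3.439 m/s.
Reynolds number Re = ρVD/μ = 667.6 · 3.439 · 0.2321 / 0.000204 = 2.612e+06.
Re > 4000 → turbulent. Relative roughness ε/D = 0.00148/0.2321 = 0.00638. Haaland: 1/√f = -1.8 log₁₀[(0.00638/3.7)^1.11 + 6.9/2.612e+06] = -1.8 log₁₀[0.000856 + 2.64e-06] = 5.519, so f = 0.03283.
Darcy-Weisbach: ΔP = f(L/D)(ρV²/2) = 0.03283·(220.1/0.2321)·(667.6·3.439²/2) = 0.03283·948.3·3948 = 1.229e+05 Pa.
ΔP = 1.229e+05 Pa = 122.9 kPa.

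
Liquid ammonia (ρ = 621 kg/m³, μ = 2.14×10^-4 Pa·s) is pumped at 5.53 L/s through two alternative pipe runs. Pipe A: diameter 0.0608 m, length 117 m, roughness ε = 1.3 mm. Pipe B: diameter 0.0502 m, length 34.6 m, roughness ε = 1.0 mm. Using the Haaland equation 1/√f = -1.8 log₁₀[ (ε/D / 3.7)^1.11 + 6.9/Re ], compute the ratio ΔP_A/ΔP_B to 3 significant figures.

Pipe A: V = Q/A = 0.00553/0.002903 = 1.905 m/s; Re = 3.361e+05; ε/D = 0.0214; Haaland → f = 0.05012; ΔP_A = f(L/D)(ρV²/2) = 1.086e+05 Pa.
Pipe B: V = Q/A = 0.00553/0.001979 = 2.794 m/s; Re = 4.07e+05; ε/D = 0.0199; Haaland → f = 0.04875; ΔP_B = f(L/D)(ρV²/2) = 8.145e+04 Pa.
ΔP_A/ΔP_B = 1.086e+05/8.145e+04 = 1.33.

ΔP_A/ΔP_B ≈ 1.33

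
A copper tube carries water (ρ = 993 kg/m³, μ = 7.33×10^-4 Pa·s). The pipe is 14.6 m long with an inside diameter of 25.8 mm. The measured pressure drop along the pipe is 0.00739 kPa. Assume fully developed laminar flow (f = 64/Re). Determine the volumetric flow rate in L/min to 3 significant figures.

For laminar flow, f = 64/Re with Re = ρVD/μ, so Darcy-Weisbach reduces to ΔP = 32μLV/D². Solving for V: V = ΔP·D²/(32μL) = 7.39·(0.0258)²/(32·0.000733·14.6) = 0.01436 m/s.
Check: Re = ρVD/μ = 993·0.01436·0.0258/0.000733 = 502 < 2300, so the laminar assumption holds.
Q = V·A = 0.01436·(π/4·0.0258²) = 7.509e-06 m³/s = 0.451 L/min.

Q ≈ 0.451 L/min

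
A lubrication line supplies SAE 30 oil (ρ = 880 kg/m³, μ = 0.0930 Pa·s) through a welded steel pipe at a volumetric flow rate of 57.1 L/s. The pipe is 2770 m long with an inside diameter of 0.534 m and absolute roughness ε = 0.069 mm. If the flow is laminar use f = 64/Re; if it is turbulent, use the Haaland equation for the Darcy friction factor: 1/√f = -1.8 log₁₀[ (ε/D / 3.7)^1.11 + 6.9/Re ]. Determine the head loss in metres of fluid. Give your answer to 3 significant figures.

Q = 57.1 L/s = 57.1/1000 = 0.0571 m³/s.
Cross-sectional area A = πD²/4 = π(0.534)²/4 = 0.224 m²; mean velocity V = Q/A = 0.0571/0.224 = 0.255 m/s.
Reynolds number Re = ρVD/μ = 880 · 0.255 · 0.534 / 0.093 = 1288.
Re < 2300 → laminar flow, so f = 64/Re = 64/1288 = 0.04968 (the turbulent correlation is not needed).
Darcy-Weisbach: ΔP = f(L/D)(ρV²/2) = 0.04968·(2770/0.534)·(880·0.255²/2) = 0.04968·5187·28.6 = 7370 Pa.
Head loss h_f = ΔP/(ρg) = 7370/(880·9.81) = 0.854 m.

h_f ≈ 0.854 m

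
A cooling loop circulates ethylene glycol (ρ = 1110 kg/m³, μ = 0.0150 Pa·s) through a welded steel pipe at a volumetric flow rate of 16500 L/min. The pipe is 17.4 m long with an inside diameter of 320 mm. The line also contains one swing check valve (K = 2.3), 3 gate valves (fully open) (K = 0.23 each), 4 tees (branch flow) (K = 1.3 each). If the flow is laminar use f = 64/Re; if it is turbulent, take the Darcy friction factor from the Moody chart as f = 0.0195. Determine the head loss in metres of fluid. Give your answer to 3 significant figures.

Q = 16500 L/min = 16500/60000 = 0.275 m³/s.
Cross-sectional area A = πD²/4 = π(0.32)²/4 = 0.08042 m²; mean velocity V = Q/A = 0.275/0.08042 = 3.419 m/s.
Reynolds number Re = ρVD/μ = 1110 · 3.419 · 0.32 / 0.015 = 8.097e+04.
Re > 4000 → turbulent; use the Moody-chart value f = 0.0195.
Total minor-loss coefficient ΣK = 1·2.3 + 3·0.23 + 4·1.3 = 8.19.
ΔP = [f·L/D + ΣK]·(ρV²/2) = [0.0195·17.4/0.32 + 8.19]·(1110·3.419²/2) = [1.06 + 8.19]·6489 = 6.003e+04 Pa.
Head loss h_f = ΔP/(ρg) = 6.003e+04/(1110·9.81) = 5.51 m.

h_f ≈ 5.51 m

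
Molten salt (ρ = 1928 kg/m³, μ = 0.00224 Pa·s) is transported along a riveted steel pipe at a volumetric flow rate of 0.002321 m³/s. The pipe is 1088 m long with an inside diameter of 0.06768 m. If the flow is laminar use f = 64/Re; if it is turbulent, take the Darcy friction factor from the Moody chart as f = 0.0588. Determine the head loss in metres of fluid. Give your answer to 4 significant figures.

Cross-sectional area A = πD²/4 = π(0.06768)²/4 = 0.003598 m²; mean velocity V = Q/A = 0.002321/0.003598 = 0.6452 m/s.
Reynolds number Re = ρVD/μ = 1928 · 0.6452 · 0.06768 / 0.00224 = 3.758e+04.
Re > 4000 → turbulent; use the Moody-chart value f = 0.0588.
Darcy-Weisbach: ΔP = f(L/D)(ρV²/2) = 0.0588·(1088/0.06768)·(1928·0.6452²/2) = 0.0588·1.608e+04·401.2 = 3.793e+05 Pa.
Head loss h_f = ΔP/(ρg) = 3.793e+05/(1928·9.81) = 20.05 m.

h_f ≈ 20.05 m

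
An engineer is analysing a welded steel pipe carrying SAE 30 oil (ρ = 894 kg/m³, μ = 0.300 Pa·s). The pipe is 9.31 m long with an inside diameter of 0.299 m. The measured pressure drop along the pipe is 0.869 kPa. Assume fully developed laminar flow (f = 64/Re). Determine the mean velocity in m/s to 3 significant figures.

V ≈ 0.869 m/s

For laminar flow, f = 64/Re with Re = ρVD/μ, so Darcy-Weisbach reduces to ΔP = 32μLV/D². Solving for V: V = ΔP·D²/(32μL) = 869·(0.299)²/(32·0.3·9.31) = 0.8692 m/s.
Check: Re = ρVD/μ = 894·0.8692·0.299/0.3 = 774.5 < 2300, so the laminar assumption holds.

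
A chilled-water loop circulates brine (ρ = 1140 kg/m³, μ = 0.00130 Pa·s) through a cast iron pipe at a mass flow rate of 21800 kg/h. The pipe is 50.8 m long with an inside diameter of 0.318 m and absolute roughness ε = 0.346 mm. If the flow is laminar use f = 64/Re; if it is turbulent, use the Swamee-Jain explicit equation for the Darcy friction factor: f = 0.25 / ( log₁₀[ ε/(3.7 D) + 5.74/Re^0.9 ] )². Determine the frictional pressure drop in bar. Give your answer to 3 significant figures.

ṁ = 21800 kg/h = 21800/3600 = 6.056 kg/s.
A = πD²/4 = π(0.318)²/4 = 0.07942 m²; mean velocity V = ṁ/(ρA) = 6.056/(1140 · 0.07942) = 0.06688 m/s.
Reynolds number Re = ρVD/μ = 1140 · 0.06688 · 0.318 / 0.0013 = 1.865e+04.
Re > 4000 → turbulent. Relative roughness ε/D = 0.000346/0.318 = 0.00109. Swamee-Jain: f = 0.25/(log₁₀[0.00109/3.7 + 5.74/1.865e+04^0.9])² = 0.25/(log₁₀[0.000294 + 0.000823])² = 0.25/(-2.952)² = 0.02869.
Darcy-Weisbach: ΔP = f(L/D)(ρV²/2) = 0.02869·(50.8/0.318)·(1140·0.06688²/2) = 0.02869·159.7·2.55 = 11.68 Pa.
ΔP = 11.68 Pa = 1.17×10^-4 bar.

ΔP ≈ 1.17×10^-4 bar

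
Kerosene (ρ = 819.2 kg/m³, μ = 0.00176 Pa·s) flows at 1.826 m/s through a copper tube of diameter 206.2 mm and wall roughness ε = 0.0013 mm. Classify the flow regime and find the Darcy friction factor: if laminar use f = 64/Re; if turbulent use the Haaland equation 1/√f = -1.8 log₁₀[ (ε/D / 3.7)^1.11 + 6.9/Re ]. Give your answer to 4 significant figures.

f ≈ 0.01594

Re = ρVD/μ = 819.2·1.826·0.2062/0.00176 = 1.753e+05.
Re > 4000 → turbulent. ε/D = 1.3e-06/0.2062 = 6.3e-06; Haaland: 1/√f = -1.8 log₁₀[3.95e-07 + 3.94e-05] = 7.921, so f = 0.01594.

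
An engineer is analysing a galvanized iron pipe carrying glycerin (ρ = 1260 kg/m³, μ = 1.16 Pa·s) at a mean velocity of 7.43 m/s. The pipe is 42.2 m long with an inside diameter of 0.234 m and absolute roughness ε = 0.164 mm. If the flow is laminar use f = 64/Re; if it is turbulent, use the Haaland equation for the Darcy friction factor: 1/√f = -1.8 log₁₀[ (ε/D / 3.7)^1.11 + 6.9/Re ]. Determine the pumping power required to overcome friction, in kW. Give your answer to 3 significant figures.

P ≈ 67.9 kW

Reynolds number Re = ρVD/μ = 1260 · 7.43 · 0.234 / 1.16 = 1889.
Re < 2300 → laminar flow, so f = 64/Re = 64/1889 = 0.03389 (the turbulent correlation is not needed).
Darcy-Weisbach: ΔP = f(L/D)(ρV²/2) = 0.03389·(42.2/0.234)·(1260·7.43²/2) = 0.03389·180.3·3.478e+04 = 2.126e+05 Pa.
Q = V·A = 7.43·0.04301 = 0.3195 m³/s.
Pumping power P = QΔP = 0.3195·2.126e+05 = 67920 W = 67.9 kW.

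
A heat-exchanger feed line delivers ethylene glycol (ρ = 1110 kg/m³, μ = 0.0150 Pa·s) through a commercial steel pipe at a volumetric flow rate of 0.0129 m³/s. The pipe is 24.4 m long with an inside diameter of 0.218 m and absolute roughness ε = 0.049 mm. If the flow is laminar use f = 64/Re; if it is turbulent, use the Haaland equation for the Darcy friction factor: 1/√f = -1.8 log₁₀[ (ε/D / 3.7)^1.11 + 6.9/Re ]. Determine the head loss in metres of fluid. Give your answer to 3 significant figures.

Cross-sectional area A = πD²/4 = π(0.218)²/4 = 0.03733 m²; mean velocity V = Q/A = 0.0129/0.03733 = 0.3456 m/s.
Reynolds number Re = ρVD/μ = 1110 · 0.3456 · 0.218 / 0.015 = 5575.
Re > 4000 → turbulent. Relative roughness ε/D = 4.9e-05/0.218 = 0.000225. Haaland: 1/√f = -1.8 log₁₀[(0.000225/3.7)^1.11 + 6.9/5575] = -1.8 log₁₀[2.09e-05 + 0.00124] = 5.22, so f = 0.0367.
Darcy-Weisbach: ΔP = f(L/D)(ρV²/2) = 0.0367·(24.4/0.218)·(1110·0.3456²/2) = 0.0367·111.9·66.29 = 272.3 Pa.
Head loss h_f = ΔP/(ρg) = 272.3/(1110·9.81) = 0.0250 m.

h_f ≈ 0.0250 m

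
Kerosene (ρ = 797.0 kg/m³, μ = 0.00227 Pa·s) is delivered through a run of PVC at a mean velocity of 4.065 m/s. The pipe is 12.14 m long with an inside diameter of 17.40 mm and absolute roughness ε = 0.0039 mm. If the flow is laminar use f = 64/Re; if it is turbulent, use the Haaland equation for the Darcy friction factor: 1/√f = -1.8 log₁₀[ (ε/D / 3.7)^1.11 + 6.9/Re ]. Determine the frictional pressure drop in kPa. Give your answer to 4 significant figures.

Reynolds number Re = ρVD/μ = 797 · 4.065 · 0.0174 / 0.00227 = 2.483e+04.
Re > 4000 → turbulent. Relative roughness ε/D = 3.9e-06/0.0174 = 0.000224. Haaland: 1/√f = -1.8 log₁₀[(0.000224/3.7)^1.11 + 6.9/2.483e+04] = -1.8 log₁₀[2.08e-05 + 0.000278] = 6.345, so f = 0.02484.
Darcy-Weisbach: ΔP = f(L/D)(ρV²/2) = 0.02484·(12.14/0.0174)·(797·4.065²/2) = 0.02484·697.7·6585 = 1.141e+05 Pa.
ΔP = 1.141e+05 Pa = 114.1 kPa.

ΔP ≈ 114.1 kPa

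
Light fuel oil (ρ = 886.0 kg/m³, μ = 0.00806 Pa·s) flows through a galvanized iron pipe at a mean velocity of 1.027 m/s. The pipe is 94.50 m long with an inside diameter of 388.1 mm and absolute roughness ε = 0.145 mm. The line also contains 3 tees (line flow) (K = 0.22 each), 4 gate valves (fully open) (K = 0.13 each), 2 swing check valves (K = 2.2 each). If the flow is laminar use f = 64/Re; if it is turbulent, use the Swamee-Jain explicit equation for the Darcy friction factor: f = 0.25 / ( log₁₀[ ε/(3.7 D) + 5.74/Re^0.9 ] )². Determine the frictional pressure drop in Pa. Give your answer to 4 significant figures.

ΔP ≈ 5193 Pa

Reynolds number Re = ρVD/μ = 886 · 1.027 · 0.3881 / 0.00806 = 4.381e+04.
Re > 4000 → turbulent. Relative roughness ε/D = 0.000145/0.3881 = 0.000374. Swamee-Jain: f = 0.25/(log₁₀[0.000374/3.7 + 5.74/4.381e+04^0.9])² = 0.25/(log₁₀[0.000101 + 0.000381])² = 0.25/(-3.317)² = 0.02273.
Total minor-loss coefficient ΣK = 3·0.22 + 4·0.13 + 2·2.2 = 5.58.
ΔP = [f·L/D + ΣK]·(ρV²/2) = [0.02273·94.5/0.3881 + 5.58]·(886·1.027²/2) = [5.534 + 5.58]·467.2 = 5193 Pa.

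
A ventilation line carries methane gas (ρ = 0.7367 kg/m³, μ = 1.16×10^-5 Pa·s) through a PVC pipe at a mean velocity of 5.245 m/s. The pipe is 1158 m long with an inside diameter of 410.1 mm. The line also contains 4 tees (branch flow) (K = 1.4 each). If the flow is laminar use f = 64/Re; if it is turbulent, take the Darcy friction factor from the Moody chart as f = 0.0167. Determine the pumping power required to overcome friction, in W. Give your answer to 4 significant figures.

P ≈ 370.4 W

Reynolds number Re = ρVD/μ = 0.7367 · 5.245 · 0.4101 / 1.16e-05 = 1.366e+05.
Re > 4000 → turbulent; use the Moody-chart value f = 0.0167.
Total minor-loss coefficient ΣK = 4·1.4 = 5.6.
ΔP = [f·L/D + ΣK]·(ρV²/2) = [0.0167·1158/0.4101 + 5.6]·(0.7367·5.245²/2) = [47.16 + 5.6]·10.13 = 534.6 Pa.
Q = V·A = 5.245·0.1321 = 0.6928 m³/s.
Pumping power P = QΔP = 0.6928·534.6 = 370.37 W = 370.4 W.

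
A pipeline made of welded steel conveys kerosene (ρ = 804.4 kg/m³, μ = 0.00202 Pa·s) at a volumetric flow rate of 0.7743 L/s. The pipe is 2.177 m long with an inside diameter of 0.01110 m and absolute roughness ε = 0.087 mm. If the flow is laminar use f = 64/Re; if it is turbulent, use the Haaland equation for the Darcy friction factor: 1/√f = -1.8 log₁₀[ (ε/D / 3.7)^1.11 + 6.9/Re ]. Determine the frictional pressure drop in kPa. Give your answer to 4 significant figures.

Q = 0.7743 L/s = 0.7743/1000 = 0.0007743 m³/s.
Cross-sectional area A = πD²/4 = π(0.0111)²/4 = 9.677e-05 m²; mean velocity V = Q/A = 0.0007743/9.677e-05 = 8.002 m/s.
Reynolds number Re = ρVD/μ = 804.4 · 8.002 · 0.0111 / 0.00202 = 3.537e+04.
Re > 4000 → turbulent. Relative roughness ε/D = 8.7e-05/0.0111 = 0.00784. Haaland: 1/√f = -1.8 log₁₀[(0.00784/3.7)^1.11 + 6.9/3.537e+04] = -1.8 log₁₀[0.00108 + 0.000195] = 5.212, so f = 0.03681.
Darcy-Weisbach: ΔP = f(L/D)(ρV²/2) = 0.03681·(2.177/0.0111)·(804.4·8.002²/2) = 0.03681·196.1·2.575e+04 = 1.859e+05 Pa.
ΔP = 1.859e+05 Pa = 185.9 kPa.

ΔP ≈ 185.9 kPa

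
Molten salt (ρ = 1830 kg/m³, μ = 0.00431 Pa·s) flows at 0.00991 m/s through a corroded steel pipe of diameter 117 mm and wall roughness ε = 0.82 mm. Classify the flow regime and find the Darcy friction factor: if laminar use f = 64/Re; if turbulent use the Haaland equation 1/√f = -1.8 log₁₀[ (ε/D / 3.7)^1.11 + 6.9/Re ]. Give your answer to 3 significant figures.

Re = ρVD/μ = 1830·0.00991·0.117/0.00431 = 492.3.
Re < 2300 → laminar, so f = 64/Re = 0.13 (roughness is irrelevant in laminar flow).

f ≈ 0.130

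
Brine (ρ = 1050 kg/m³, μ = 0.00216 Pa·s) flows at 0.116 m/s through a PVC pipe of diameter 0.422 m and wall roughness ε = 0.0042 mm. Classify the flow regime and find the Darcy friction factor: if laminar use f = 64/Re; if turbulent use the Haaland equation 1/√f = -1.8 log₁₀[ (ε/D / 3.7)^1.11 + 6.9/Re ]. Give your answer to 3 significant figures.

Re = ρVD/μ = 1050·0.116·0.422/0.00216 = 2.38e+04.
Re > 4000 → turbulent. ε/D = 4.2e-06/0.422 = 9.95e-06; Haaland: 1/√f = -1.8 log₁₀[6.56e-07 + 0.00029] = 6.366, so f = 0.02468.

f ≈ 0.0247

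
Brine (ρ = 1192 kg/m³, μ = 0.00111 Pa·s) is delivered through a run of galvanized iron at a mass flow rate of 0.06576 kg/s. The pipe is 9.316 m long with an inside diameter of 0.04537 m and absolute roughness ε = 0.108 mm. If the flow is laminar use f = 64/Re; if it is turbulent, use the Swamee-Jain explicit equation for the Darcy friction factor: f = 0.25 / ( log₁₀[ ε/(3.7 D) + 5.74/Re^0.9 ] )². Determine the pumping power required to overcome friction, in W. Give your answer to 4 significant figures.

A = πD²/4 = π(0.04537)²/4 = 0.001617 m²; mean velocity V = ṁ/(ρA) = 0.06576/(1192 · 0.001617) = 0.03412 m/s.
Reynolds number Re = ρVD/μ = 1192 · 0.03412 · 0.04537 / 0.00111 = 1663.
Re < 2300 → laminar flow, so f = 64/Re = 64/1663 = 0.03849 (the turbulent correlation is not needed).
Darcy-Weisbach: ΔP = f(L/D)(ρV²/2) = 0.03849·(9.316/0.04537)·(1192·0.03412²/2) = 0.03849·205.3·0.694 = 5.486 Pa.
Q = ṁ/ρ = 0.06576/1192 = 5.517e-05 m³/s.
Pumping power P = QΔP = 5.517e-05·5.486 = 3.0263×10^-4 W = 3.026×10^-4 W.

P ≈ 3.026×10^-4 W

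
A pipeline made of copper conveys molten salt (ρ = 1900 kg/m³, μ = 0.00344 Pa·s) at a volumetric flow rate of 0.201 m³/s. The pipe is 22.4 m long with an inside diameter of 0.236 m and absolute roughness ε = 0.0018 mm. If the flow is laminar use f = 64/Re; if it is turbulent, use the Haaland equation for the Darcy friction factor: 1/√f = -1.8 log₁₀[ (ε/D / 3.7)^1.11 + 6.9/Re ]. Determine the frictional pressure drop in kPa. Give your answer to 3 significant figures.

Cross-sectional area A = πD²/4 = π(0.236)²/4 = 0.04374 m²; mean velocity V = Q/A = 0.201/0.04374 = 4.595 m/s.
Reynolds number Re = ρVD/μ = 1900 · 4.595 · 0.236 / 0.00344 = 5.989e+05.
Re > 4000 → turbulent. Relative roughness ε/D = 1.8e-06/0.236 = 7.63e-06. Haaland: 1/√f = -1.8 log₁₀[(7.63e-06/3.7)^1.11 + 6.9/5.989e+05] = -1.8 log₁₀[4.88e-07 + 1.15e-05] = 8.857, so f = 0.01275.
Darcy-Weisbach: ΔP = f(L/D)(ρV²/2) = 0.01275·(22.4/0.236)·(1900·4.595²/2) = 0.01275·94.92·2.006e+04 = 2.427e+04 Pa.
ΔP = 2.427e+04 Pa = 24.3 kPa.

ΔP ≈ 24.3 kPa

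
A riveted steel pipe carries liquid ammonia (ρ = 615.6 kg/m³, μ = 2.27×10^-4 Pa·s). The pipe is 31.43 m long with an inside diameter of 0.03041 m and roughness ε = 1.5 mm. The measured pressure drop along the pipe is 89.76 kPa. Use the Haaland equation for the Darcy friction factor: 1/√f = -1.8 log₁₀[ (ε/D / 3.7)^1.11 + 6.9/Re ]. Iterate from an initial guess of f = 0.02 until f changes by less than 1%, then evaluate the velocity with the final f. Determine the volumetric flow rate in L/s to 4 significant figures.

Rearranging Darcy-Weisbach: V = √(2·ΔP·D/(f·L·ρ)). With ε/D = 0.0015/0.03041 = 0.0493, iterate starting from f = 0.02:
  f = 0.02 → V = √(2·8.976e+04·0.03041/(0.02·31.43·615.6)) = 3.756 m/s; Re = ρVD/μ = 3.098e+05; f → 0.07132
  f = 0.07132 → V = 1.989 m/s; Re = 1.64e+05; f → 0.07139
Converged (Δf/f < 1%). With the final f = 0.07139: V = √(2·8.976e+04·0.03041/(0.07139·31.43·615.6)) = 1.988 m/s.
Q = V·A = 1.988·(π/4·0.03041²) = 0.001444 m³/s = 1.444 L/s.

Q ≈ 1.444 L/s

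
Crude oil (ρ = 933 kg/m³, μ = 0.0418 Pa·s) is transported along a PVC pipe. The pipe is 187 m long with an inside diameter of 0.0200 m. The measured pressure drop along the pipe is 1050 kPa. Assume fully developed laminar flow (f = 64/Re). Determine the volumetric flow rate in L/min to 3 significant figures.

Q ≈ 31.7 L/min

For laminar flow, f = 64/Re with Re = ρVD/μ, so Darcy-Weisbach reduces to ΔP = 32μLV/D². Solving for V: V = ΔP·D²/(32μL) = 1.05e+06·(0.02)²/(32·0.0418·187) = 1.679 m/s.
Check: Re = ρVD/μ = 933·1.679·0.02/0.0418 = 749.6 < 2300, so the laminar assumption holds.
Q = V·A = 1.679·(π/4·0.02²) = 0.0005275 m³/s = 31.7 L/min.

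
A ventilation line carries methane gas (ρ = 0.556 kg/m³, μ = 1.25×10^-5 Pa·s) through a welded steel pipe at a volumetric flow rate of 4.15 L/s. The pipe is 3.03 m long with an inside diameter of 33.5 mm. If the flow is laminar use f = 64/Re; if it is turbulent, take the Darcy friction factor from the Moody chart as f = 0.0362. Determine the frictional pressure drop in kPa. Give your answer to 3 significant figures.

ΔP ≈ 0.0202 kPa

Q = 4.15 L/s = 4.15/1000 = 0.00415 m³/s.
Cross-sectional area A = πD²/4 = π(0.0335)²/4 = 0.0008814 m²; mean velocity V = Q/A = 0.00415/0.0008814 = 4.708 m/s.
Reynolds number Re = ρVD/μ = 0.556 · 4.708 · 0.0335 / 1.25e-05 = 7016.
Re > 4000 → turbulent; use the Moody-chart value f = 0.0362.
Darcy-Weisbach: ΔP = f(L/D)(ρV²/2) = 0.0362·(3.03/0.0335)·(0.556·4.708²/2) = 0.0362·90.45·6.163 = 20.18 Pa.
ΔP = 20.18 Pa = 0.0202 kPa.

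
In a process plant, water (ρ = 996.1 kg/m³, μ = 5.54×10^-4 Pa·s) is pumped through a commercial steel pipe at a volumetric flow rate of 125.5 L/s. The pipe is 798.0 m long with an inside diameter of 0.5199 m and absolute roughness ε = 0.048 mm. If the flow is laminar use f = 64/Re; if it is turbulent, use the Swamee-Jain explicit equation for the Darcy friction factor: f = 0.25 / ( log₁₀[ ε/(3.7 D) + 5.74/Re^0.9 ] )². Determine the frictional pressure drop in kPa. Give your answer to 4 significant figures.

Q = 125.5 L/s = 125.5/1000 = 0.1255 m³/s.
Cross-sectional area A = πD²/4 = π(0.5199)²/4 = 0.2123 m²; mean velocity V = Q/A = 0.1255/0.2123 = 0.5912 m/s.
Reynolds number Re = ρVD/μ = 996.1 · 0.5912 · 0.5199 / 0.000554 = 5.526e+05.
Re > 4000 → turbulent. Relative roughness ε/D = 4.8e-05/0.5199 = 9.23e-05. Swamee-Jain: f = 0.25/(log₁₀[9.23e-05/3.7 + 5.74/5.526e+05^0.9])² = 0.25/(log₁₀[2.5e-05 + 3.9e-05])² = 0.25/(-4.194)² = 0.01421.
Darcy-Weisbach: ΔP = f(L/D)(ρV²/2) = 0.01421·(798/0.5199)·(996.1·0.5912²/2) = 0.01421·1535·174.1 = 3797 Pa.
ΔP = 3797 Pa = 3.797 kPa.

ΔP ≈ 3.797 kPa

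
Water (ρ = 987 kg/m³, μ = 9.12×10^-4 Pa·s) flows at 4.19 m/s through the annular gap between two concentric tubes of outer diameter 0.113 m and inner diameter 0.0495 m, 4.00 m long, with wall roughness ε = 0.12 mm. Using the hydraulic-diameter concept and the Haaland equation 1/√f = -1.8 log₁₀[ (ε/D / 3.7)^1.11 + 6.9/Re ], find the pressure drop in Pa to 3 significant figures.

Hydraulic diameter D_h = 4A/P = D_o - D_i = 0.113 - 0.0495 = 0.0635 m.
Re = ρVD_h/μ = 987·4.19·0.0635/0.000912 = 2.879e+05.
ε/D_h = 0.00012/0.0635 = 0.00189; Haaland gives 1/√f = -1.8 log₁₀[0.000222+2.4e-05] = 6.497, so f = 0.02369.
ΔP = f(L/D_h)(ρV²/2) = 0.02369·4/0.0635·8664 = 1.293e+04 Pa.

ΔP ≈ 12900 Pa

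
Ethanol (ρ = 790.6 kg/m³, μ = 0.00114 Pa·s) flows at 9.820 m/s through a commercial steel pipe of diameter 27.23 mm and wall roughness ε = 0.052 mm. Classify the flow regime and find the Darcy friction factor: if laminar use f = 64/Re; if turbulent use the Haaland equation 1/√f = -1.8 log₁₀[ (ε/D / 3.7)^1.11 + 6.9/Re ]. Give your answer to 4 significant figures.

Re = ρVD/μ = 790.6·9.82·0.02723/0.00114 = 1.854e+05.
Re > 4000 → turbulent. ε/D = 5.2e-05/0.02723 = 0.00191; Haaland: 1/√f = -1.8 log₁₀[0.000224 + 3.72e-05] = 6.448, so f = 0.02405.

f ≈ 0.02405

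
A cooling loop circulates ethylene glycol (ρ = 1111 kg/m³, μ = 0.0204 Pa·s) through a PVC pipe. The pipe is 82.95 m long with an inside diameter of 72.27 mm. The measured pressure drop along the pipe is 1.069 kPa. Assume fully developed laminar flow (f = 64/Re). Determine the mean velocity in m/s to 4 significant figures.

For laminar flow, f = 64/Re with Re = ρVD/μ, so Darcy-Weisbach reduces to ΔP = 32μLV/D². Solving for V: V = ΔP·D²/(32μL) = 1069·(0.07227)²/(32·0.0204·82.95) = 0.1031 m/s.
Check: Re = ρVD/μ = 1111·0.1031·0.07227/0.0204 = 405.8 < 2300, so the laminar assumption holds.

V ≈ 0.1031 m/s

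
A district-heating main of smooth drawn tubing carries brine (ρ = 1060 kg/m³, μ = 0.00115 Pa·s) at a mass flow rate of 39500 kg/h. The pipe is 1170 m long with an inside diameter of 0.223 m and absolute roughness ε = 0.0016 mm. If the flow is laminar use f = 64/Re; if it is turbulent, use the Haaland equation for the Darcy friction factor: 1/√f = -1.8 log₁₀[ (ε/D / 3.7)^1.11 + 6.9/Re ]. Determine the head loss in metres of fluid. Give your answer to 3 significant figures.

h_f ≈ 0.382 m

ṁ = 39500 kg/h = 39500/3600 = 10.97 kg/s.
A = πD²/4 = π(0.223)²/4 = 0.03906 m²; mean velocity V = ṁ/(ρA) = 10.97/(1060 · 0.03906) = 0.265 m/s.
Reynolds number Re = ρVD/μ = 1060 · 0.265 · 0.223 / 0.00115 = 5.448e+04.
Re > 4000 → turbulent. Relative roughness ε/D = 1.6e-06/0.223 = 7.17e-06. Haaland: 1/√f = -1.8 log₁₀[(7.17e-06/3.7)^1.11 + 6.9/5.448e+04] = -1.8 log₁₀[4.56e-07 + 0.000127] = 7.012, so f = 0.02034.
Darcy-Weisbach: ΔP = f(L/D)(ρV²/2) = 0.02034·(1170/0.223)·(1060·0.265²/2) = 0.02034·5247·37.23 = 3972 Pa.
Head loss h_f = ΔP/(ρg) = 3972/(1060·9.81) = 0.382 m.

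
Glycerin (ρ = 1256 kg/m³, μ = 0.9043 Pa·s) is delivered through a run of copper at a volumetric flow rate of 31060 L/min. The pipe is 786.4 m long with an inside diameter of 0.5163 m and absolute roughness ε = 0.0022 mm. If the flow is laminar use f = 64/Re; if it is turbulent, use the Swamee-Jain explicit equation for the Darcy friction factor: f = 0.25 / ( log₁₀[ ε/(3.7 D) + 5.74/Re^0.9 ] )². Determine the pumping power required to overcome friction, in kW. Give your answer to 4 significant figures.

Q = 31060 L/min = 31060/60000 = 0.5177 m³/s.
Cross-sectional area A = πD²/4 = π(0.5163)²/4 = 0.2094 m²; mean velocity V = Q/A = 0.5177/0.2094 = 2.473 m/s.
Reynolds number Re = ρVD/μ = 1256 · 2.473 · 0.5163 / 0.904 = 1773.
Re < 2300 → laminar flow, so f = 64/Re = 64/1773 = 0.03609 (the turbulent correlation is not needed).
Darcy-Weisbach: ΔP = f(L/D)(ρV²/2) = 0.03609·(786.4/0.5163)·(1256·2.473²/2) = 0.03609·1523·3839 = 2.111e+05 Pa.
Pumping power P = QΔP = 0.5177·2.111e+05 = 109270 W = 109.3 kW.

P ≈ 109.3 kW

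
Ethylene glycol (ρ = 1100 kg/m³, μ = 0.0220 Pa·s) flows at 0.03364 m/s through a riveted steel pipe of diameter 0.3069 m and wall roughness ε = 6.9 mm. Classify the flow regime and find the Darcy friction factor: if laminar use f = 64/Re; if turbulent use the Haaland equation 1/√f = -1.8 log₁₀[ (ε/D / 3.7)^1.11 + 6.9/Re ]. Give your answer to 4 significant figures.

Re = ρVD/μ = 1100·0.03364·0.3069/0.022 = 516.2.
Re < 2300 → laminar, so f = 64/Re = 0.124 (roughness is irrelevant in laminar flow).

f ≈ 0.1240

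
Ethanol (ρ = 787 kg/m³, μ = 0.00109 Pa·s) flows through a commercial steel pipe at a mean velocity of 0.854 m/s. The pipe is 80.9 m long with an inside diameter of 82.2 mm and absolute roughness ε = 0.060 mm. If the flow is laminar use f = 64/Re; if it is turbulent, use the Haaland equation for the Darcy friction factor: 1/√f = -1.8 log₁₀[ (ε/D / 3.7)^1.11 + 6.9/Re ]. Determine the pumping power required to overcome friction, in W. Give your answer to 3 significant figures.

Reynolds number Re = ρVD/μ = 787 · 0.854 · 0.0822 / 0.00109 = 5.068e+04.
Re > 4000 → turbulent. Relative roughness ε/D = 6e-05/0.0822 = 0.00073. Haaland: 1/√f = -1.8 log₁₀[(0.00073/3.7)^1.11 + 6.9/5.068e+04] = -1.8 log₁₀[7.72e-05 + 0.000136] = 6.608, so f = 0.0229.
Darcy-Weisbach: ΔP = f(L/D)(ρV²/2) = 0.0229·(80.9/0.0822)·(787·0.854²/2) = 0.0229·984.2·287 = 6469 Pa.
Q = V·A = 0.854·0.005307 = 0.004532 m³/s.
Pumping power P = QΔP = 0.004532·6469 = 29.32 W = 29.3 W.

P ≈ 29.3 W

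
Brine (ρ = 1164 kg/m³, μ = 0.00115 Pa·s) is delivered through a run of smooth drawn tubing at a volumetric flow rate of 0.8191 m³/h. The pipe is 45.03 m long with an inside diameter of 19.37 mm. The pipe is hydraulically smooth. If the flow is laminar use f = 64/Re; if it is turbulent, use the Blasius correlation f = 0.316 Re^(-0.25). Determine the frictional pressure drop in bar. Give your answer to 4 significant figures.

ΔP ≈ 0.2298 bar

Q = 0.8191 m³/h = 0.8191/3600 = 0.0002275 m³/s.
Cross-sectional area A = πD²/4 = π(0.01937)²/4 = 0.0002947 m²; mean velocity V = Q/A = 0.0002275/0.0002947 = 0.7721 m/s.
Reynolds number Re = ρVD/μ = 1164 · 0.7721 · 0.01937 / 0.00115 = 1.514e+04.
Re > 4000 → turbulent. Smooth-pipe (Blasius): f = 0.316 Re^(-0.25) = 0.316/(1.514e+04)^0.25 = 0.02849.
Darcy-Weisbach: ΔP = f(L/D)(ρV²/2) = 0.02849·(45.03/0.01937)·(1164·0.7721²/2) = 0.02849·2325·347 = 2.298e+04 Pa.
ΔP = 2.298e+04 Pa = 0.2298 bar.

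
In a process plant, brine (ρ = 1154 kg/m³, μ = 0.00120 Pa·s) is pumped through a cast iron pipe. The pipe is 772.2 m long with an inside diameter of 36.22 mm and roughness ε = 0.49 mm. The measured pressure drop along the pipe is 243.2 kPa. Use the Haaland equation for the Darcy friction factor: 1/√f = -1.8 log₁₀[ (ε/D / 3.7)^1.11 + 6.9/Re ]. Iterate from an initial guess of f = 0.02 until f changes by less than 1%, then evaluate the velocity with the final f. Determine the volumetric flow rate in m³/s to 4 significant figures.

Q ≈ 6.896×10^-4 m³/s

Rearranging Darcy-Weisbach: V = √(2·ΔP·D/(f·L·ρ)). With ε/D = 0.00049/0.03622 = 0.0135, iterate starting from f = 0.02:
  f = 0.02 → V = √(2·2.432e+05·0.03622/(0.02·772.2·1154)) = 0.9942 m/s; Re = ρVD/μ = 3.463e+04; f → 0.04352
  f = 0.04352 → V = 0.674 m/s; Re = 2.348e+04; f → 0.04413
  f = 0.04413 → V = 0.6693 m/s; Re = 2.331e+04; f → 0.04414
Converged (Δf/f < 1%). With the final f = 0.04414: V = √(2·2.432e+05·0.03622/(0.04414·772.2·1154)) = 0.6692 m/s.
Q = V·A = 0.6692·(π/4·0.03622²) = 0.0006896 m³/s = 6.896×10^-4 m³/s.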